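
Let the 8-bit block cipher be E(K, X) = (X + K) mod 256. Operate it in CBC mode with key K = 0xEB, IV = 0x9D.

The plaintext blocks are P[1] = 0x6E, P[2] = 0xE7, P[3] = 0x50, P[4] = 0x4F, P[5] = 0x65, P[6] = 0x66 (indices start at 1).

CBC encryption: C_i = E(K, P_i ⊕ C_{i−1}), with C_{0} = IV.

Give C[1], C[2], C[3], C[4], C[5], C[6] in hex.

C[1] = 0xDE, C[2] = 0x24, C[3] = 0x5F, C[4] = 0xFB, C[5] = 0x89, C[6] = 0xDA

C[1]: P[1] ⊕ 0x9D = 0xF3; E(K, 0xF3) = 0xDE.
C[2]: P[2] ⊕ 0xDE = 0x39; E(K, 0x39) = 0x24.
C[3]: P[3] ⊕ 0x24 = 0x74; E(K, 0x74) = 0x5F.
C[4]: P[4] ⊕ 0x5F = 0x10; E(K, 0x10) = 0xFB.
C[5]: P[5] ⊕ 0xFB = 0x9E; E(K, 0x9E) = 0x89.
C[6]: P[6] ⊕ 0x89 = 0xEF; E(K, 0xEF) = 0xDA.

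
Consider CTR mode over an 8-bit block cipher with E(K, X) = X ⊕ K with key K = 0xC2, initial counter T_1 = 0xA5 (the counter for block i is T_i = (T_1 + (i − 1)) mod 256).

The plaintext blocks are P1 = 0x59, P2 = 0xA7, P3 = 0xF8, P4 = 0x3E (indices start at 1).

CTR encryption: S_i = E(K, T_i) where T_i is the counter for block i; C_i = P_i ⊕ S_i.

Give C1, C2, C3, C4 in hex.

C1 = 0x3E, C2 = 0xC3, C3 = 0x9D, C4 = 0x54

C1: T = 0xA5, S = E(K, T) = 0x67; 0x59 ⊕ 0x67 = 0x3E.
C2: T = 0xA6, S = E(K, T) = 0x64; 0xA7 ⊕ 0x64 = 0xC3.
C3: T = 0xA7, S = E(K, T) = 0x65; 0xF8 ⊕ 0x65 = 0x9D.
C4: T = 0xA8, S = E(K, T) = 0x6A; 0x3E ⊕ 0x6A = 0x54.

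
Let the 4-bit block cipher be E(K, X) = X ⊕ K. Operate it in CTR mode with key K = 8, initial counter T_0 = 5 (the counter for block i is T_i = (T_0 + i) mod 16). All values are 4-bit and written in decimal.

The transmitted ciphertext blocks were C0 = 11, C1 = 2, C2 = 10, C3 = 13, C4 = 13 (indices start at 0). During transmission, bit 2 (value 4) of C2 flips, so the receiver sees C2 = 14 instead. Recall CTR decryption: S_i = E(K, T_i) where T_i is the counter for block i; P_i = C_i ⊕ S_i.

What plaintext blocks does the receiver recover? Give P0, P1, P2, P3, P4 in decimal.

P0 = 6, P1 = 12, P2 = 1, P3 = 13, P4 = 12

Only C2 changed, to 14. In CTR, a change in C_i flips the same bit in P_i only; the keystream is unaffected. Decrypting the received ciphertext:
P0: T = 5, S = E(K, T) = 13; 11 ⊕ 13 = 6.
P1: T = 6, S = E(K, T) = 14; 2 ⊕ 14 = 12.
P2: T = 7, S = E(K, T) = 15; 14 ⊕ 15 = 1.
P3: T = 8, S = E(K, T) = 0; 13 ⊕ 0 = 13.
P4: T = 9, S = E(K, T) = 1; 13 ⊕ 1 = 12.
Blocks that differ from the original plaintext: P2.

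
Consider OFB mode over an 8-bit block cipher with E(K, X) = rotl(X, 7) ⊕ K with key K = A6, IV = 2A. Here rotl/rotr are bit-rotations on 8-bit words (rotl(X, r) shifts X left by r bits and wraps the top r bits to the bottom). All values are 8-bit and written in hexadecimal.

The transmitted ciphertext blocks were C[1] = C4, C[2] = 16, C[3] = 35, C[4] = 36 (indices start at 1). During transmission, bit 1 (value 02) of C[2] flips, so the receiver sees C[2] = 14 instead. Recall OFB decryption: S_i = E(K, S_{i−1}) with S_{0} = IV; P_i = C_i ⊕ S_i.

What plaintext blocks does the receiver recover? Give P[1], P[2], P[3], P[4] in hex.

P[1] = 77, P[2] = 6B, P[3] = 2C, P[4] = 1C

Only C[2] changed, to 14. In OFB, a change in C_i flips the same bit in P_i only; the keystream is unaffected. Decrypting the received ciphertext:
P[1]: S = E(K, 2A) = B3; C4 ⊕ B3 = 77.
P[2]: S = E(K, B3) = 7F; 14 ⊕ 7F = 6B.
P[3]: S = E(K, 7F) = 19; 35 ⊕ 19 = 2C.
P[4]: S = E(K, 19) = 2A; 36 ⊕ 2A = 1C.
Blocks that differ from the original plaintext: P[2].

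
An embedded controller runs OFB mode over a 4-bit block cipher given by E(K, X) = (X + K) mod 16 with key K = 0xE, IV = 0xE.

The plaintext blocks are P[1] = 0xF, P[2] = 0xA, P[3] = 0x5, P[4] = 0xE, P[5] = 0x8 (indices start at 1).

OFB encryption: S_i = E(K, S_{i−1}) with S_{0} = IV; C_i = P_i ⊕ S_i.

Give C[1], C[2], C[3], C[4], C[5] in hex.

C[1] = 0x3, C[2] = 0x0, C[3] = 0xD, C[4] = 0x8, C[5] = 0xC

C[1]: S = E(K, 0xE) = 0xC; 0xF ⊕ 0xC = 0x3.
C[2]: S = E(K, 0xC) = 0xA; 0xA ⊕ 0xA = 0x0.
C[3]: S = E(K, 0xA) = 0x8; 0x5 ⊕ 0x8 = 0xD.
C[4]: S = E(K, 0x8) = 0x6; 0xE ⊕ 0x6 = 0x8.
C[5]: S = E(K, 0x6) = 0x4; 0x8 ⊕ 0x4 = 0xC.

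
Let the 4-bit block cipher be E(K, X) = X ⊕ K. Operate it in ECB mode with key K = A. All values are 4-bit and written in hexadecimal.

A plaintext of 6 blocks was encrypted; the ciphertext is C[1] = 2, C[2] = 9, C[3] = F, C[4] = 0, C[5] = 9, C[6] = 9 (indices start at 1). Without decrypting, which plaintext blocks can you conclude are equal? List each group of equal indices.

P[2] = P[5] = P[6]

ECB encrypts each block independently with the same key, so equal ciphertext blocks imply equal plaintext blocks.
C[2] = C[5] = C[6] = 9, so P[2] = P[5] = P[6].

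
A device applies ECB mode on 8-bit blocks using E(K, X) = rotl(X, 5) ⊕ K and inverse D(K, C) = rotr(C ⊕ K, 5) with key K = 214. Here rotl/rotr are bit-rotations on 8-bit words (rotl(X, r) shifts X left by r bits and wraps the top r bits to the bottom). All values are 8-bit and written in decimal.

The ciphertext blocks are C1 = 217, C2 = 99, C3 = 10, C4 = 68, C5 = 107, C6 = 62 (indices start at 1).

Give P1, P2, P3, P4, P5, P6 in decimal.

P1 = 120, P2 = 173, P3 = 230, P4 = 148, P5 = 237, P6 = 71

ECB decryption: P_i = D(K, C_i).
P1: D(K, 217) = 120.
P2: D(K, 99) = 173.
P3: D(K, 10) = 230.
P4: D(K, 68) = 148.
P5: D(K, 107) = 237.
P6: D(K, 62) = 71.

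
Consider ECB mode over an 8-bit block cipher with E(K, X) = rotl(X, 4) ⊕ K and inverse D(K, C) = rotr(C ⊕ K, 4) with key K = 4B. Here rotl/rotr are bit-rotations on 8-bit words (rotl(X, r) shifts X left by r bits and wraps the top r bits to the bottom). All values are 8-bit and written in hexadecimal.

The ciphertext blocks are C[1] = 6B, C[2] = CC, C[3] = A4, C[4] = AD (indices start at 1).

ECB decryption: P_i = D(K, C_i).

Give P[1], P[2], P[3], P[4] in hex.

P[1] = 02, P[2] = 78, P[3] = FE, P[4] = 6E

P[1]: D(K, 6B) = 02.
P[2]: D(K, CC) = 78.
P[3]: D(K, A4) = FE.
P[4]: D(K, AD) = 6E.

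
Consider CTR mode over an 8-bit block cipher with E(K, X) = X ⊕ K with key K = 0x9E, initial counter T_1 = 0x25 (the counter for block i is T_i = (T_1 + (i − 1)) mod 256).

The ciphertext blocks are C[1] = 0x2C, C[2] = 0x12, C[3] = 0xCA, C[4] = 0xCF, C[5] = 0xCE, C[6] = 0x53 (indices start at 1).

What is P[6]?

P[6] = 0xE7

CTR decryption: S_i = E(K, T_i) where T_i is the counter for block i; P_i = C_i ⊕ S_i.
P[6]: T = 0x2A, S = E(K, T) = 0xB4; 0x53 ⊕ 0xB4 = 0xE7.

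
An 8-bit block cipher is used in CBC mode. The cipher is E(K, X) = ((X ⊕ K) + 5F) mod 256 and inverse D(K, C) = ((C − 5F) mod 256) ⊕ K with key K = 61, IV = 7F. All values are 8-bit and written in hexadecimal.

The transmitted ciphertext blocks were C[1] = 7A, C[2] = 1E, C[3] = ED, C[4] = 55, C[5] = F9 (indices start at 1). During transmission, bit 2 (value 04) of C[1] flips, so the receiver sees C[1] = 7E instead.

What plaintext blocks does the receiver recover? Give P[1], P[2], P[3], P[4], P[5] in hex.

CBC decryption: P_i = D(K, C_i) ⊕ C_{i−1}, with C_{0} = IV.
Only C[1] changed, to 7E. In CBC, a change in C_i garbles P_i and flips the same bit in P_{i+1}. Decrypting the received ciphertext:
P[1]: D(K, 7E) = 7E; 7E ⊕ 7F = 01.
P[2]: D(K, 1E) = DE; DE ⊕ 7E = A0.
P[3]: D(K, ED) = EF; EF ⊕ 1E = F1.
P[4]: D(K, 55) = 97; 97 ⊕ ED = 7A.
P[5]: D(K, F9) = FB; FB ⊕ 55 = AE.
Blocks that differ from the original plaintext: P[1], P[2].

P[1] = 01, P[2] = A0, P[3] = F1, P[4] = 7A, P[5] = AE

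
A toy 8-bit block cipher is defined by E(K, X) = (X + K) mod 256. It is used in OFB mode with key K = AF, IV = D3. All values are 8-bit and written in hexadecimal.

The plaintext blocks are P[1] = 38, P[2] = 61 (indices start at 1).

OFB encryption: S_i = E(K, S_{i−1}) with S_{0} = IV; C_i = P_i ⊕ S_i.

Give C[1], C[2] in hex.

C[1] = BA, C[2] = 50

C[1]: S = E(K, D3) = 82; 38 ⊕ 82 = BA.
C[2]: S = E(K, 82) = 31; 61 ⊕ 31 = 50.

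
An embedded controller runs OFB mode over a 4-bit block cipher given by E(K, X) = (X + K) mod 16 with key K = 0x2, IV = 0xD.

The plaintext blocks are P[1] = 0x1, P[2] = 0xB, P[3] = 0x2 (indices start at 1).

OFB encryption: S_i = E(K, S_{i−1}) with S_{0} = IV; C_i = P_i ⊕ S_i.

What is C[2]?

C[2] = 0xA

C[1]: S = E(K, 0xD) = 0xF; 0x1 ⊕ 0xF = 0xE.
C[2]: S = E(K, 0xF) = 0x1; 0xB ⊕ 0x1 = 0xA.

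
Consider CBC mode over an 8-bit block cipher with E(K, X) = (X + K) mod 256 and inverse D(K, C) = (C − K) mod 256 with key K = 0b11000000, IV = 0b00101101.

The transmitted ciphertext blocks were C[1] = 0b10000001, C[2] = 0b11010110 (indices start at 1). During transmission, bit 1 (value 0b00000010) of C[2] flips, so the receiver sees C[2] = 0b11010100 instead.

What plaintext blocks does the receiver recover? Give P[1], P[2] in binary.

P[1] = 0b11101100, P[2] = 0b10010101

CBC decryption: P_i = D(K, C_i) ⊕ C_{i−1}, with C_{0} = IV.
Only C[2] changed, to 0b11010100. In CBC, a change in C_i garbles P_i and flips the same bit in P_{i+1}. Decrypting the received ciphertext:
P[1]: D(K, 0b10000001) = 0b11000001; 0b11000001 ⊕ 0b00101101 = 0b11101100.
P[2]: D(K, 0b11010100) = 0b00010100; 0b00010100 ⊕ 0b10000001 = 0b10010101.
Blocks that differ from the original plaintext: P[2].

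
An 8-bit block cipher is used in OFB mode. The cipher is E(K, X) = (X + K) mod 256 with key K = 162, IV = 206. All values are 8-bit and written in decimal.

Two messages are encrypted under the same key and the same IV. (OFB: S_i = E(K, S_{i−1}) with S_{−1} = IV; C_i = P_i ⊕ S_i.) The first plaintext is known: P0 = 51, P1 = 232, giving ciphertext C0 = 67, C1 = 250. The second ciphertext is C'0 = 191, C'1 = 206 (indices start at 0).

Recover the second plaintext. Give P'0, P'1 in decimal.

In OFB with a reused IV, both messages share the same keystream S_i, so C_i ⊕ C'_i = P_i ⊕ P'_i and thus P'_i = P_i ⊕ C_i ⊕ C'_i.
P'0: 51 ⊕ 67 ⊕ 191 = 207.
P'1: 232 ⊕ 250 ⊕ 206 = 220.

P'0 = 207, P'1 = 220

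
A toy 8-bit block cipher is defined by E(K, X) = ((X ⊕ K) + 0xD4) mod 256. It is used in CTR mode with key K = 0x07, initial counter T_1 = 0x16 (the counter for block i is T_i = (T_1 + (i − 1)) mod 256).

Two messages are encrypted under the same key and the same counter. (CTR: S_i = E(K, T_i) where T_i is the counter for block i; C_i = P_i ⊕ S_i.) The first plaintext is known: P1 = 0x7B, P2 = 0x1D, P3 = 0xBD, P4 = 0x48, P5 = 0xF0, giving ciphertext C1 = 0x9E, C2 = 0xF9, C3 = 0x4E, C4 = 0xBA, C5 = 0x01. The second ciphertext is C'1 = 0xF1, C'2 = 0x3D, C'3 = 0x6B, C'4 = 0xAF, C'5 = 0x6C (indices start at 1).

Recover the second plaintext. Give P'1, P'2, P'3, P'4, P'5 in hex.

P'1 = 0x14, P'2 = 0xD9, P'3 = 0x98, P'4 = 0x5D, P'5 = 0x9D

In CTR with a reused counter, both messages share the same keystream S_i, so C_i ⊕ C'_i = P_i ⊕ P'_i and thus P'_i = P_i ⊕ C_i ⊕ C'_i.
P'1: 0x7B ⊕ 0x9E ⊕ 0xF1 = 0x14.
P'2: 0x1D ⊕ 0xF9 ⊕ 0x3D = 0xD9.
P'3: 0xBD ⊕ 0x4E ⊕ 0x6B = 0x98.
P'4: 0x48 ⊕ 0xBA ⊕ 0xAF = 0x5D.
P'5: 0xF0 ⊕ 0x01 ⊕ 0x6C = 0x9D.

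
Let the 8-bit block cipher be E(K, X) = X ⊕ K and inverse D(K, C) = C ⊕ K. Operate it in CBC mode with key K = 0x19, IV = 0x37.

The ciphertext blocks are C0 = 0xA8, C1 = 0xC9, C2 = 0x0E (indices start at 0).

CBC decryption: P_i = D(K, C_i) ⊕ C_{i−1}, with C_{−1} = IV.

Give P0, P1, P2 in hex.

P0 = 0x86, P1 = 0x78, P2 = 0xDE

P0: D(K, 0xA8) = 0xB1; 0xB1 ⊕ 0x37 = 0x86.
P1: D(K, 0xC9) = 0xD0; 0xD0 ⊕ 0xA8 = 0x78.
P2: D(K, 0x0E) = 0x17; 0x17 ⊕ 0xC9 = 0xDE.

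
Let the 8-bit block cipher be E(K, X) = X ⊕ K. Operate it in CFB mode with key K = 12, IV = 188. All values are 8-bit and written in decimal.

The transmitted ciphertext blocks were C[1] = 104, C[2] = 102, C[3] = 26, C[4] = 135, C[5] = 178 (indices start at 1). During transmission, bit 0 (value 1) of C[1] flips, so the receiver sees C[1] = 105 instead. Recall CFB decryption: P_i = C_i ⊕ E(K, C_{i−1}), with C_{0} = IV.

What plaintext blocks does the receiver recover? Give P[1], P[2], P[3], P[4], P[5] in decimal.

Only C[1] changed, to 105. In CFB, a change in C_i flips the same bit in P_i and garbles P_{i+1}. Decrypting the received ciphertext:
P[1]: E(K, 188) = 176; 105 ⊕ 176 = 217.
P[2]: E(K, 105) = 101; 102 ⊕ 101 = 3.
P[3]: E(K, 102) = 106; 26 ⊕ 106 = 112.
P[4]: E(K, 26) = 22; 135 ⊕ 22 = 145.
P[5]: E(K, 135) = 139; 178 ⊕ 139 = 57.
Blocks that differ from the original plaintext: P[1], P[2].

P[1] = 217, P[2] = 3, P[3] = 112, P[4] = 145, P[5] = 57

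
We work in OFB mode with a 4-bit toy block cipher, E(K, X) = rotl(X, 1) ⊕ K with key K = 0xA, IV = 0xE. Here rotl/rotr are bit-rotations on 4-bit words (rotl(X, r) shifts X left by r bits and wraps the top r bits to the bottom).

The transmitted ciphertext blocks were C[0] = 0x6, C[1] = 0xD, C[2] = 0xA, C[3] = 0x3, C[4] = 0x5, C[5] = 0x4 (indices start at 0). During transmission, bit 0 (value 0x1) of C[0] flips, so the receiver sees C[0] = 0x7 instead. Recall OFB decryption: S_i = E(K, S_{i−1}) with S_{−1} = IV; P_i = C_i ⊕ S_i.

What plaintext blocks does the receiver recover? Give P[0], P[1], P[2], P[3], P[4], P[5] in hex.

P[0] = 0x0, P[1] = 0x9, P[2] = 0x8, P[3] = 0xD, P[4] = 0x2, P[5] = 0x0

Only C[0] changed, to 0x7. In OFB, a change in C_i flips the same bit in P_i only; the keystream is unaffected. Decrypting the received ciphertext:
P[0]: S = E(K, 0xE) = 0x7; 0x7 ⊕ 0x7 = 0x0.
P[1]: S = E(K, 0x7) = 0x4; 0xD ⊕ 0x4 = 0x9.
P[2]: S = E(K, 0x4) = 0x2; 0xA ⊕ 0x2 = 0x8.
P[3]: S = E(K, 0x2) = 0xE; 0x3 ⊕ 0xE = 0xD.
P[4]: S = E(K, 0xE) = 0x7; 0x5 ⊕ 0x7 = 0x2.
P[5]: S = E(K, 0x7) = 0x4; 0x4 ⊕ 0x4 = 0x0.
Blocks that differ from the original plaintext: P[0].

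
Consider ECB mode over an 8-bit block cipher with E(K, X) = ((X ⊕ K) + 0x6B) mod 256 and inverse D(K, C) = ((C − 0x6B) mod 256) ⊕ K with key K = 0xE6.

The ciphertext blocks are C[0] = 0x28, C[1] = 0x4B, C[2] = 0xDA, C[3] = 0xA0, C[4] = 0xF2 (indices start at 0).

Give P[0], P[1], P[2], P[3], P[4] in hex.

P[0] = 0x5B, P[1] = 0x06, P[2] = 0x89, P[3] = 0xD3, P[4] = 0x61

ECB decryption: P_i = D(K, C_i).
P[0]: D(K, 0x28) = 0x5B.
P[1]: D(K, 0x4B) = 0x06.
P[2]: D(K, 0xDA) = 0x89.
P[3]: D(K, 0xA0) = 0xD3.
P[4]: D(K, 0xF2) = 0x61.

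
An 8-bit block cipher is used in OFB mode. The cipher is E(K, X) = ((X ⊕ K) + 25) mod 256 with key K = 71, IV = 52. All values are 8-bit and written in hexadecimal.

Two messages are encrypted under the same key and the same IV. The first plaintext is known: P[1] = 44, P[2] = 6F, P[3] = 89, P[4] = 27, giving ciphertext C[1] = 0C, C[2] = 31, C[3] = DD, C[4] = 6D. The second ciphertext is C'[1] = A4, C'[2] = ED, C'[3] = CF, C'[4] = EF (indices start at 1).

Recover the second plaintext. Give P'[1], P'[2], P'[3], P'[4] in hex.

P'[1] = EC, P'[2] = B3, P'[3] = 9B, P'[4] = A5

In OFB with a reused IV, both messages share the same keystream S_i, so C_i ⊕ C'_i = P_i ⊕ P'_i and thus P'_i = P_i ⊕ C_i ⊕ C'_i.
P'[1]: 44 ⊕ 0C ⊕ A4 = EC.
P'[2]: 6F ⊕ 31 ⊕ ED = B3.
P'[3]: 89 ⊕ DD ⊕ CF = 9B.
P'[4]: 27 ⊕ 6D ⊕ EF = A5.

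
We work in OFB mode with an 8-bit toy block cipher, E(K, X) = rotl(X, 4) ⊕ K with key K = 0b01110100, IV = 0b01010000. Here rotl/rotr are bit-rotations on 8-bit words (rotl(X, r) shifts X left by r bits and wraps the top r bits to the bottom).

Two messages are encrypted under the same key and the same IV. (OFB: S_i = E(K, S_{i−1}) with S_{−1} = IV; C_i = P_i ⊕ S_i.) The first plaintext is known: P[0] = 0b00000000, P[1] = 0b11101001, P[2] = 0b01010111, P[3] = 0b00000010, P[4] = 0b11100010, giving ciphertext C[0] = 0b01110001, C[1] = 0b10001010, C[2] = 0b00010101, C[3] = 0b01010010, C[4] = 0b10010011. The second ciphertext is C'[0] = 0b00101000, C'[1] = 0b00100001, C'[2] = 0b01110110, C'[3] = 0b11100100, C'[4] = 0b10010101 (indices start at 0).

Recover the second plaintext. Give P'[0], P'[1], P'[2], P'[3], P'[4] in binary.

In OFB with a reused IV, both messages share the same keystream S_i, so C_i ⊕ C'_i = P_i ⊕ P'_i and thus P'_i = P_i ⊕ C_i ⊕ C'_i.
P'[0]: 0b00000000 ⊕ 0b01110001 ⊕ 0b00101000 = 0b01011001.
P'[1]: 0b11101001 ⊕ 0b10001010 ⊕ 0b00100001 = 0b01000010.
P'[2]: 0b01010111 ⊕ 0b00010101 ⊕ 0b01110110 = 0b00110100.
P'[3]: 0b00000010 ⊕ 0b01010010 ⊕ 0b11100100 = 0b10110100.
P'[4]: 0b11100010 ⊕ 0b10010011 ⊕ 0b10010101 = 0b11100100.

P'[0] = 0b01011001, P'[1] = 0b01000010, P'[2] = 0b00110100, P'[3] = 0b10110100, P'[4] = 0b11100100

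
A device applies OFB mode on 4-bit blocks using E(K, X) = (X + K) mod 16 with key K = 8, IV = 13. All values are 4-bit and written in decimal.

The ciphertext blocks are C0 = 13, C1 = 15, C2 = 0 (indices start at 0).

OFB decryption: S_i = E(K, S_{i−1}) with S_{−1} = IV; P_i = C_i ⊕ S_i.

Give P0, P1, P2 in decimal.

P0: S = E(K, 13) = 5; 13 ⊕ 5 = 8.
P1: S = E(K, 5) = 13; 15 ⊕ 13 = 2.
P2: S = E(K, 13) = 5; 0 ⊕ 5 = 5.

P0 = 8, P1 = 2, P2 = 5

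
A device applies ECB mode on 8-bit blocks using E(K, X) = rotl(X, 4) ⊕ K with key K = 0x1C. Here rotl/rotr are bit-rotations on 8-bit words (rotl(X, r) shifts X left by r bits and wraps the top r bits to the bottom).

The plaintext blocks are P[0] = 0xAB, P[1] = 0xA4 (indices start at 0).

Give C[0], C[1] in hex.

ECB encryption: C_i = E(K, P_i).
C[0]: E(K, 0xAB) = 0xA6.
C[1]: E(K, 0xA4) = 0x56.

C[0] = 0xA6, C[1] = 0x56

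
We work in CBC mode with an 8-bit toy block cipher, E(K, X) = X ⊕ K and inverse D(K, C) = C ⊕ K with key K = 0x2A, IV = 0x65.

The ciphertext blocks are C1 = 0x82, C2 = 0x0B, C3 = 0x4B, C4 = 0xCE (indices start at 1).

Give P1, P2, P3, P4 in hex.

P1 = 0xCD, P2 = 0xA3, P3 = 0x6A, P4 = 0xAF

CBC decryption: P_i = D(K, C_i) ⊕ C_{i−1}, with C_{0} = IV.
P1: D(K, 0x82) = 0xA8; 0xA8 ⊕ 0x65 = 0xCD.
P2: D(K, 0x0B) = 0x21; 0x21 ⊕ 0x82 = 0xA3.
P3: D(K, 0x4B) = 0x61; 0x61 ⊕ 0x0B = 0x6A.
P4: D(K, 0xCE) = 0xE4; 0xE4 ⊕ 0x4B = 0xAF.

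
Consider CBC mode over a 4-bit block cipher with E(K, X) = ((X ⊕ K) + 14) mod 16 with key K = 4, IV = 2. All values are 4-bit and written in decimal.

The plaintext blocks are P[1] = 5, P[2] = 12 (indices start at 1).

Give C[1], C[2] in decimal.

CBC encryption: C_i = E(K, P_i ⊕ C_{i−1}), with C_{0} = IV.
C[1]: P[1] ⊕ 2 = 7; E(K, 7) = 1.
C[2]: P[2] ⊕ 1 = 13; E(K, 13) = 7.

C[1] = 1, C[2] = 7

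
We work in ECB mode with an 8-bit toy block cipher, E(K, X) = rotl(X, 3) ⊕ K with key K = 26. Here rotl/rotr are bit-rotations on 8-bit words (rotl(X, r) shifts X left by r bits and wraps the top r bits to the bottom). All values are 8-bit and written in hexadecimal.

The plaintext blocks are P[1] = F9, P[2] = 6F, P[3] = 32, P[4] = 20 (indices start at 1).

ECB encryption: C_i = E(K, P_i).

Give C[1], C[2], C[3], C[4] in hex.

C[1]: E(K, F9) = E9.
C[2]: E(K, 6F) = 5D.
C[3]: E(K, 32) = B7.
C[4]: E(K, 20) = 27.

C[1] = E9, C[2] = 5D, C[3] = B7, C[4] = 27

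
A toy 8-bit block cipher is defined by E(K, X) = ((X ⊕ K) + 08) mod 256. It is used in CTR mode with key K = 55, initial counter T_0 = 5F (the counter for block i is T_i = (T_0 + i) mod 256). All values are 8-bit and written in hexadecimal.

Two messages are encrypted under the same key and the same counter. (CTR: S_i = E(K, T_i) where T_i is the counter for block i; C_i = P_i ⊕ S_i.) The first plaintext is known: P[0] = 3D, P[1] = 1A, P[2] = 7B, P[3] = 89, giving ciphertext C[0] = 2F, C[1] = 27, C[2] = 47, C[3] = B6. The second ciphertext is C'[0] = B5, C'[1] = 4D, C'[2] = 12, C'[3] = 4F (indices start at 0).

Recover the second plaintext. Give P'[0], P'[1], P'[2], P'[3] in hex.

In CTR with a reused counter, both messages share the same keystream S_i, so C_i ⊕ C'_i = P_i ⊕ P'_i and thus P'_i = P_i ⊕ C_i ⊕ C'_i.
P'[0]: 3D ⊕ 2F ⊕ B5 = A7.
P'[1]: 1A ⊕ 27 ⊕ 4D = 70.
P'[2]: 7B ⊕ 47 ⊕ 12 = 2E.
P'[3]: 89 ⊕ B6 ⊕ 4F = 70.

P'[0] = A7, P'[1] = 70, P'[2] = 2E, P'[3] = 70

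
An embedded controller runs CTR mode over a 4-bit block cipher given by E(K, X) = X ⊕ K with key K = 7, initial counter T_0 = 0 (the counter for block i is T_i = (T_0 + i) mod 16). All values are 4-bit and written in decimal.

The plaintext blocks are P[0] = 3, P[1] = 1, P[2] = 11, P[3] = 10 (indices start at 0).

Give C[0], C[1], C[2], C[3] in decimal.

CTR encryption: S_i = E(K, T_i) where T_i is the counter for block i; C_i = P_i ⊕ S_i.
C[0]: T = 0, S = E(K, T) = 7; 3 ⊕ 7 = 4.
C[1]: T = 1, S = E(K, T) = 6; 1 ⊕ 6 = 7.
C[2]: T = 2, S = E(K, T) = 5; 11 ⊕ 5 = 14.
C[3]: T = 3, S = E(K, T) = 4; 10 ⊕ 4 = 14.

C[0] = 4, C[1] = 7, C[2] = 14, C[3] = 14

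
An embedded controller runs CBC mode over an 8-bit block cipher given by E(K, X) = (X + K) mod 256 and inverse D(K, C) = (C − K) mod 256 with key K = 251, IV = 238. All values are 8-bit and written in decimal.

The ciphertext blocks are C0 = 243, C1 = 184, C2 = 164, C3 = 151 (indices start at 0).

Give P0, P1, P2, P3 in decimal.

CBC decryption: P_i = D(K, C_i) ⊕ C_{i−1}, with C_{−1} = IV.
P0: D(K, 243) = 248; 248 ⊕ 238 = 22.
P1: D(K, 184) = 189; 189 ⊕ 243 = 78.
P2: D(K, 164) = 169; 169 ⊕ 184 = 17.
P3: D(K, 151) = 156; 156 ⊕ 164 = 56.

P0 = 22, P1 = 78, P2 = 17, P3 = 56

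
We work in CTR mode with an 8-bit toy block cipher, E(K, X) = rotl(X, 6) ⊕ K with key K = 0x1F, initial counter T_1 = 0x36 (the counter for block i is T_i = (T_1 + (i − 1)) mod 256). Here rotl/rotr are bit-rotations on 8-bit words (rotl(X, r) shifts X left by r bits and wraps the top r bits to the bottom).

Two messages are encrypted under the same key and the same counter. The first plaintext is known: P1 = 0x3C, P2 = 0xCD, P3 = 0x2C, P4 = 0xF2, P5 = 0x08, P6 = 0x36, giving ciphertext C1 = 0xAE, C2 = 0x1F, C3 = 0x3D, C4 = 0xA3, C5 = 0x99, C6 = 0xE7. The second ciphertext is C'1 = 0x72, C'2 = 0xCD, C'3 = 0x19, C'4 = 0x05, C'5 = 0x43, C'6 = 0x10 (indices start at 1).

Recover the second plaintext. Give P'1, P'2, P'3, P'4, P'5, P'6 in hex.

P'1 = 0xE0, P'2 = 0x1F, P'3 = 0x08, P'4 = 0x54, P'5 = 0xD2, P'6 = 0xC1

In CTR with a reused counter, both messages share the same keystream S_i, so C_i ⊕ C'_i = P_i ⊕ P'_i and thus P'_i = P_i ⊕ C_i ⊕ C'_i.
P'1: 0x3C ⊕ 0xAE ⊕ 0x72 = 0xE0.
P'2: 0xCD ⊕ 0x1F ⊕ 0xCD = 0x1F.
P'3: 0x2C ⊕ 0x3D ⊕ 0x19 = 0x08.
P'4: 0xF2 ⊕ 0xA3 ⊕ 0x05 = 0x54.
P'5: 0x08 ⊕ 0x99 ⊕ 0x43 = 0xD2.
P'6: 0x36 ⊕ 0xE7 ⊕ 0x10 = 0xC1.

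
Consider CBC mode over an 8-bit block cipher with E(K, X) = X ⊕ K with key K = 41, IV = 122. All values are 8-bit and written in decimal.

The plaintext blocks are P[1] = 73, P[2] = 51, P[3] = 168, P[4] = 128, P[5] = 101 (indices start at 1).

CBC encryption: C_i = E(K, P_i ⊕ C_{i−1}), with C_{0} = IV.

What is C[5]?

C[5] = 100

C[1]: P[1] ⊕ 122 = 51; E(K, 51) = 26.
C[2]: P[2] ⊕ 26 = 41; E(K, 41) = 0.
C[3]: P[3] ⊕ 0 = 168; E(K, 168) = 129.
C[4]: P[4] ⊕ 129 = 1; E(K, 1) = 40.
C[5]: P[5] ⊕ 40 = 77; E(K, 77) = 100.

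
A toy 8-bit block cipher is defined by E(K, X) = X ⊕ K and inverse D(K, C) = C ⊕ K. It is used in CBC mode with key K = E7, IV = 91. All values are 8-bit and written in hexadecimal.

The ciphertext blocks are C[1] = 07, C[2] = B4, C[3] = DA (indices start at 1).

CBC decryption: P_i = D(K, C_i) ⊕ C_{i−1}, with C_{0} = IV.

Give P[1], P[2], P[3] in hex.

P[1] = 71, P[2] = 54, P[3] = 89

P[1]: D(K, 07) = E0; E0 ⊕ 91 = 71.
P[2]: D(K, B4) = 53; 53 ⊕ 07 = 54.
P[3]: D(K, DA) = 3D; 3D ⊕ B4 = 89.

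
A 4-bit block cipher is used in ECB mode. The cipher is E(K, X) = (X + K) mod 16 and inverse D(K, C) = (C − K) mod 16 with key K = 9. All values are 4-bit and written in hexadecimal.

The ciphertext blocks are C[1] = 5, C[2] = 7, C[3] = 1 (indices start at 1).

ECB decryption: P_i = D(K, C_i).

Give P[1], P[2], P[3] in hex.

P[1]: D(K, 5) = C.
P[2]: D(K, 7) = E.
P[3]: D(K, 1) = 8.

P[1] = C, P[2] = E, P[3] = 8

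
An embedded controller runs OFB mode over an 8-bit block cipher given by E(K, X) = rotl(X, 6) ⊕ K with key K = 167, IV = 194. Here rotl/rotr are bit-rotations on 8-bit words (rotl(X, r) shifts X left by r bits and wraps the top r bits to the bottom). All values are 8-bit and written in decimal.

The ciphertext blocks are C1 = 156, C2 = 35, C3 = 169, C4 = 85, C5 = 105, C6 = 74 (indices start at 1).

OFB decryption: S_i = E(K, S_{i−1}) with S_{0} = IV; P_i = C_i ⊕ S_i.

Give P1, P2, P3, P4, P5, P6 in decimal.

P1: S = E(K, 194) = 23; 156 ⊕ 23 = 139.
P2: S = E(K, 23) = 98; 35 ⊕ 98 = 65.
P3: S = E(K, 98) = 63; 169 ⊕ 63 = 150.
P4: S = E(K, 63) = 104; 85 ⊕ 104 = 61.
P5: S = E(K, 104) = 189; 105 ⊕ 189 = 212.
P6: S = E(K, 189) = 200; 74 ⊕ 200 = 130.

P1 = 139, P2 = 65, P3 = 150, P4 = 61, P5 = 212, P6 = 130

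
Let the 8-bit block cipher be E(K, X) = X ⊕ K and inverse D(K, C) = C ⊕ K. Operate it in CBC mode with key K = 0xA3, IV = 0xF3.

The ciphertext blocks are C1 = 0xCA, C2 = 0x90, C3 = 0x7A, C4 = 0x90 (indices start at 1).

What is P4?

P4 = 0x49

CBC decryption: P_i = D(K, C_i) ⊕ C_{i−1}, with C_{0} = IV.
P4: D(K, 0x90) = 0x33; 0x33 ⊕ 0x7A = 0x49.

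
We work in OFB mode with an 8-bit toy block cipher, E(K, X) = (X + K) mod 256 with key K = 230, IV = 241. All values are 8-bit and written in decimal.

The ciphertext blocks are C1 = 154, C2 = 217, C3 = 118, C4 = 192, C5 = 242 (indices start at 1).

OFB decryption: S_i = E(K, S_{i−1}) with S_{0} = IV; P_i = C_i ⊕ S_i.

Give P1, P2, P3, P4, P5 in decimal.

P1: S = E(K, 241) = 215; 154 ⊕ 215 = 77.
P2: S = E(K, 215) = 189; 217 ⊕ 189 = 100.
P3: S = E(K, 189) = 163; 118 ⊕ 163 = 213.
P4: S = E(K, 163) = 137; 192 ⊕ 137 = 73.
P5: S = E(K, 137) = 111; 242 ⊕ 111 = 157.

P1 = 77, P2 = 100, P3 = 213, P4 = 73, P5 = 157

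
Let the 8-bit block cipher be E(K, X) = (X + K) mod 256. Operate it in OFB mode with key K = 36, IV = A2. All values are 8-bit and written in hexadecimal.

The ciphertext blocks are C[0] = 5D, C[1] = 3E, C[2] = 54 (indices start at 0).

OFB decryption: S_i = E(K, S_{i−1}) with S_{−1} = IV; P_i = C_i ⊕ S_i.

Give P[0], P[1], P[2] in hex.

P[0]: S = E(K, A2) = D8; 5D ⊕ D8 = 85.
P[1]: S = E(K, D8) = 0E; 3E ⊕ 0E = 30.
P[2]: S = E(K, 0E) = 44; 54 ⊕ 44 = 10.

P[0] = 85, P[1] = 30, P[2] = 10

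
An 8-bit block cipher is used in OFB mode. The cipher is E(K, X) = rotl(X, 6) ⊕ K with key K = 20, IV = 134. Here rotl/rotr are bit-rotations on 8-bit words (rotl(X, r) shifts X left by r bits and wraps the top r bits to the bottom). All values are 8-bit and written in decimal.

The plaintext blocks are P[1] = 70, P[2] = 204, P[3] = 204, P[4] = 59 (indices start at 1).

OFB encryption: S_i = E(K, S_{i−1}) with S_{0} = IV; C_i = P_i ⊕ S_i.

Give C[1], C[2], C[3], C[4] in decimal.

C[1]: S = E(K, 134) = 181; 70 ⊕ 181 = 243.
C[2]: S = E(K, 181) = 121; 204 ⊕ 121 = 181.
C[3]: S = E(K, 121) = 74; 204 ⊕ 74 = 134.
C[4]: S = E(K, 74) = 134; 59 ⊕ 134 = 189.

C[1] = 243, C[2] = 181, C[3] = 134, C[4] = 189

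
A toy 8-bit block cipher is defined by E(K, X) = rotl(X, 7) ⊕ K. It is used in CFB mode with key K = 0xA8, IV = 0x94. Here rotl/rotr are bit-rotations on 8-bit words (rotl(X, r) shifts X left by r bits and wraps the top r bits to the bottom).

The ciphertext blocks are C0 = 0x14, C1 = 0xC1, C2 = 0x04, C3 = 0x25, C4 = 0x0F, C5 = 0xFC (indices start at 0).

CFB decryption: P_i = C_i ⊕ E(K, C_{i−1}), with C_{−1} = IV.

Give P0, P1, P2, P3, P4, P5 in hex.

P0: E(K, 0x94) = 0xE2; 0x14 ⊕ 0xE2 = 0xF6.
P1: E(K, 0x14) = 0xA2; 0xC1 ⊕ 0xA2 = 0x63.
P2: E(K, 0xC1) = 0x48; 0x04 ⊕ 0x48 = 0x4C.
P3: E(K, 0x04) = 0xAA; 0x25 ⊕ 0xAA = 0x8F.
P4: E(K, 0x25) = 0x3A; 0x0F ⊕ 0x3A = 0x35.
P5: E(K, 0x0F) = 0x2F; 0xFC ⊕ 0x2F = 0xD3.

P0 = 0xF6, P1 = 0x63, P2 = 0x4C, P3 = 0x8F, P4 = 0x35, P5 = 0xD3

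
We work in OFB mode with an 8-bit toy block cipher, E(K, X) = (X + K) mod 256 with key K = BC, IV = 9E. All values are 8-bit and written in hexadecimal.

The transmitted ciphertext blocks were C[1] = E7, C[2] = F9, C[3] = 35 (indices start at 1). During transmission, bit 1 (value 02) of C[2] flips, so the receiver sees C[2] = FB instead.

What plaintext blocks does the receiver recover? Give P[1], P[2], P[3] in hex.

P[1] = BD, P[2] = ED, P[3] = E7

OFB decryption: S_i = E(K, S_{i−1}) with S_{0} = IV; P_i = C_i ⊕ S_i.
Only C[2] changed, to FB. In OFB, a change in C_i flips the same bit in P_i only; the keystream is unaffected. Decrypting the received ciphertext:
P[1]: S = E(K, 9E) = 5A; E7 ⊕ 5A = BD.
P[2]: S = E(K, 5A) = 16; FB ⊕ 16 = ED.
P[3]: S = E(K, 16) = D2; 35 ⊕ D2 = E7.
Blocks that differ from the original plaintext: P[2].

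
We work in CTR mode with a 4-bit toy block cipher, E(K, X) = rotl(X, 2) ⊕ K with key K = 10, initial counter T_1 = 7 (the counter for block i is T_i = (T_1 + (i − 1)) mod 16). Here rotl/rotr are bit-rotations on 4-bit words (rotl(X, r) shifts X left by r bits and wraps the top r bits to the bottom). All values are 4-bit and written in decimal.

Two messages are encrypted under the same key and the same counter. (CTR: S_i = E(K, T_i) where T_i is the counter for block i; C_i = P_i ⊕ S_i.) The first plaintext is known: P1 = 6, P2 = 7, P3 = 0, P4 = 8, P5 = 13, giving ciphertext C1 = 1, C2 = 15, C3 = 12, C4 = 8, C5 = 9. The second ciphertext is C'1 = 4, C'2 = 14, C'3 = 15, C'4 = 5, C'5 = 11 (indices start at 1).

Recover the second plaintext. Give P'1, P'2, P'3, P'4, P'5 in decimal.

P'1 = 3, P'2 = 6, P'3 = 3, P'4 = 5, P'5 = 15

In CTR with a reused counter, both messages share the same keystream S_i, so C_i ⊕ C'_i = P_i ⊕ P'_i and thus P'_i = P_i ⊕ C_i ⊕ C'_i.
P'1: 6 ⊕ 1 ⊕ 4 = 3.
P'2: 7 ⊕ 15 ⊕ 14 = 6.
P'3: 0 ⊕ 12 ⊕ 15 = 3.
P'4: 8 ⊕ 8 ⊕ 5 = 5.
P'5: 13 ⊕ 9 ⊕ 11 = 15.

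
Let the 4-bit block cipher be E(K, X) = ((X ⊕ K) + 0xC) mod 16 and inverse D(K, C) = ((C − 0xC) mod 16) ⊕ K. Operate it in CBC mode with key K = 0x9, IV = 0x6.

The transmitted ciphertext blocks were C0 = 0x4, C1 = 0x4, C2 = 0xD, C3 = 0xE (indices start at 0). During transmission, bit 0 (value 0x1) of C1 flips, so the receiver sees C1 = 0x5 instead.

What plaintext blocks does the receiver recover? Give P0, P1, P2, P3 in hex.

P0 = 0x7, P1 = 0x4, P2 = 0xD, P3 = 0x6

CBC decryption: P_i = D(K, C_i) ⊕ C_{i−1}, with C_{−1} = IV.
Only C1 changed, to 0x5. In CBC, a change in C_i garbles P_i and flips the same bit in P_{i+1}. Decrypting the received ciphertext:
P0: D(K, 0x4) = 0x1; 0x1 ⊕ 0x6 = 0x7.
P1: D(K, 0x5) = 0x0; 0x0 ⊕ 0x4 = 0x4.
P2: D(K, 0xD) = 0x8; 0x8 ⊕ 0x5 = 0xD.
P3: D(K, 0xE) = 0xB; 0xB ⊕ 0xD = 0x6.
Blocks that differ from the original plaintext: P1, P2.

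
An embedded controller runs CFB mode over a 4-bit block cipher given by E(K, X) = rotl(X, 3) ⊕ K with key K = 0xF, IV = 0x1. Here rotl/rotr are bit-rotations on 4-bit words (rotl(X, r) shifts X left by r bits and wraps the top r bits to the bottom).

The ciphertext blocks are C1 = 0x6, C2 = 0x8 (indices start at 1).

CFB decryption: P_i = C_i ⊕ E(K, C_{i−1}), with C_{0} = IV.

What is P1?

P1: E(K, 0x1) = 0x7; 0x6 ⊕ 0x7 = 0x1.

P1 = 0x1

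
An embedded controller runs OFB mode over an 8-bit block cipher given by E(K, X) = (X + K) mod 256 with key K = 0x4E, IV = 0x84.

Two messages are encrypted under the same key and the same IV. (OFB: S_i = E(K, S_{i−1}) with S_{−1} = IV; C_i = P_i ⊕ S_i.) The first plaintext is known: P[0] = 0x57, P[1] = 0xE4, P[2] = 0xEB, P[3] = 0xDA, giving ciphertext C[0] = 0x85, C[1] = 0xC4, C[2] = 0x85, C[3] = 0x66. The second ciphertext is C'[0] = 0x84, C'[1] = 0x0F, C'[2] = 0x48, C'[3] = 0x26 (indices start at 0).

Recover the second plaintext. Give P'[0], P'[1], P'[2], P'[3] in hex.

In OFB with a reused IV, both messages share the same keystream S_i, so C_i ⊕ C'_i = P_i ⊕ P'_i and thus P'_i = P_i ⊕ C_i ⊕ C'_i.
P'[0]: 0x57 ⊕ 0x85 ⊕ 0x84 = 0x56.
P'[1]: 0xE4 ⊕ 0xC4 ⊕ 0x0F = 0x2F.
P'[2]: 0xEB ⊕ 0x85 ⊕ 0x48 = 0x26.
P'[3]: 0xDA ⊕ 0x66 ⊕ 0x26 = 0x9A.

P'[0] = 0x56, P'[1] = 0x2F, P'[2] = 0x26, P'[3] = 0x9A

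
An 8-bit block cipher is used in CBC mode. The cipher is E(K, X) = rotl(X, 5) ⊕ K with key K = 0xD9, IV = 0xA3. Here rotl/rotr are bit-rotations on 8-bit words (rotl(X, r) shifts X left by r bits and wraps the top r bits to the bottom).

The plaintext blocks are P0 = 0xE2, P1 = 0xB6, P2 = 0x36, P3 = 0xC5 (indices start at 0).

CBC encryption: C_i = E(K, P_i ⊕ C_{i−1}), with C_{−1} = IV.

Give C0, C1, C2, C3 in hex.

C0 = 0xF1, C1 = 0x31, C2 = 0x39, C3 = 0x46

C0: P0 ⊕ 0xA3 = 0x41; E(K, 0x41) = 0xF1.
C1: P1 ⊕ 0xF1 = 0x47; E(K, 0x47) = 0x31.
C2: P2 ⊕ 0x31 = 0x07; E(K, 0x07) = 0x39.
C3: P3 ⊕ 0x39 = 0xFC; E(K, 0xFC) = 0x46.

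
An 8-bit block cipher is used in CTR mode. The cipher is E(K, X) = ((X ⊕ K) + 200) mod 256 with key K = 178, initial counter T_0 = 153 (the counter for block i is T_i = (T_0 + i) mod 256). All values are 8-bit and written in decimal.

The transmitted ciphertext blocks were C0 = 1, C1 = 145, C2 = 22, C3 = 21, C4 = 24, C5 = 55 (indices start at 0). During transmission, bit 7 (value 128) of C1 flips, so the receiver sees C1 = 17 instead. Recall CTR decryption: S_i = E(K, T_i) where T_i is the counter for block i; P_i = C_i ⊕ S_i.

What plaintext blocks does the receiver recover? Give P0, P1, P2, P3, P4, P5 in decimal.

P0 = 242, P1 = 225, P2 = 231, P3 = 227, P4 = 239, P5 = 195

Only C1 changed, to 17. In CTR, a change in C_i flips the same bit in P_i only; the keystream is unaffected. Decrypting the received ciphertext:
P0: T = 153, S = E(K, T) = 243; 1 ⊕ 243 = 242.
P1: T = 154, S = E(K, T) = 240; 17 ⊕ 240 = 225.
P2: T = 155, S = E(K, T) = 241; 22 ⊕ 241 = 231.
P3: T = 156, S = E(K, T) = 246; 21 ⊕ 246 = 227.
P4: T = 157, S = E(K, T) = 247; 24 ⊕ 247 = 239.
P5: T = 158, S = E(K, T) = 244; 55 ⊕ 244 = 195.
Blocks that differ from the original plaintext: P1.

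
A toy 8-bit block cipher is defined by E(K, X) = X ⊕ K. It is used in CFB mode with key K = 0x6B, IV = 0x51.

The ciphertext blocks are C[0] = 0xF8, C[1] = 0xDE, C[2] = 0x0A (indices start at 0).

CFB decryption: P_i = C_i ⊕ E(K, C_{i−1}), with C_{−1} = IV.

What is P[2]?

P[2] = 0xBF

P[2]: E(K, 0xDE) = 0xB5; 0x0A ⊕ 0xB5 = 0xBF.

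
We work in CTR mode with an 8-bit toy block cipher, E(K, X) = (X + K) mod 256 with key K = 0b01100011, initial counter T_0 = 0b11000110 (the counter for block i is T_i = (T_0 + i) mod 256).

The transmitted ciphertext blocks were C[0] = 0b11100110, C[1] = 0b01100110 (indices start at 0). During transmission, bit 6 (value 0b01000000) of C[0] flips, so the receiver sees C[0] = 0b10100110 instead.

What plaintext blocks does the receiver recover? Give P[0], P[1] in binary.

CTR decryption: S_i = E(K, T_i) where T_i is the counter for block i; P_i = C_i ⊕ S_i.
Only C[0] changed, to 0b10100110. In CTR, a change in C_i flips the same bit in P_i only; the keystream is unaffected. Decrypting the received ciphertext:
P[0]: T = 0b11000110, S = E(K, T) = 0b00101001; 0b10100110 ⊕ 0b00101001 = 0b10001111.
P[1]: T = 0b11000111, S = E(K, T) = 0b00101010; 0b01100110 ⊕ 0b00101010 = 0b01001100.
Blocks that differ from the original plaintext: P[0].

P[0] = 0b10001111, P[1] = 0b01001100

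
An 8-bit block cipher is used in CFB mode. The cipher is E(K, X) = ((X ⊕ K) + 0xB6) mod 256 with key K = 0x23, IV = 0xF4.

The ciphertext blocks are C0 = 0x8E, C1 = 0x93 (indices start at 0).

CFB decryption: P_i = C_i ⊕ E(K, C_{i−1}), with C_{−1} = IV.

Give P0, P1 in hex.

P0: E(K, 0xF4) = 0x8D; 0x8E ⊕ 0x8D = 0x03.
P1: E(K, 0x8E) = 0x63; 0x93 ⊕ 0x63 = 0xF0.

P0 = 0x03, P1 = 0xF0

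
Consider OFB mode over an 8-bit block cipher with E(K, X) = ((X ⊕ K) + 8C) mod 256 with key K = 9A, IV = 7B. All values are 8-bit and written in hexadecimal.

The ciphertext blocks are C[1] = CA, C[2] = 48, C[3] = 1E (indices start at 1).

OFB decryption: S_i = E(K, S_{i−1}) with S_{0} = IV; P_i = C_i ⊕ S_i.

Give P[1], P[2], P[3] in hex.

P[1]: S = E(K, 7B) = 6D; CA ⊕ 6D = A7.
P[2]: S = E(K, 6D) = 83; 48 ⊕ 83 = CB.
P[3]: S = E(K, 83) = A5; 1E ⊕ A5 = BB.

P[1] = A7, P[2] = CB, P[3] = BB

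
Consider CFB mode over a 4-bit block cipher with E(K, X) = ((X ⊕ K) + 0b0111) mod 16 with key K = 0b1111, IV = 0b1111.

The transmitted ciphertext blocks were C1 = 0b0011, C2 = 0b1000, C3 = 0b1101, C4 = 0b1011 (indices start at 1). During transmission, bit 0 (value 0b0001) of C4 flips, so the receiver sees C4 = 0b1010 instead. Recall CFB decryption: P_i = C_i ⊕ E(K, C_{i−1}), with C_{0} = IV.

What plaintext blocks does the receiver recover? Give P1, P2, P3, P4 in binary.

P1 = 0b0100, P2 = 0b1011, P3 = 0b0011, P4 = 0b0011

Only C4 changed, to 0b1010. In CFB, a change in C_i flips the same bit in P_i and garbles P_{i+1}. Decrypting the received ciphertext:
P1: E(K, 0b1111) = 0b0111; 0b0011 ⊕ 0b0111 = 0b0100.
P2: E(K, 0b0011) = 0b0011; 0b1000 ⊕ 0b0011 = 0b1011.
P3: E(K, 0b1000) = 0b1110; 0b1101 ⊕ 0b1110 = 0b0011.
P4: E(K, 0b1101) = 0b1001; 0b1010 ⊕ 0b1001 = 0b0011.
Blocks that differ from the original plaintext: P4.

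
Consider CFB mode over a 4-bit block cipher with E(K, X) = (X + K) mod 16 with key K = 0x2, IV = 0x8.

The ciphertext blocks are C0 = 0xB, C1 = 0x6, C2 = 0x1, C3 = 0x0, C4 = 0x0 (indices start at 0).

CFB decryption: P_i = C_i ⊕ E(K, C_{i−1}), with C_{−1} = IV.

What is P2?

P2: E(K, 0x6) = 0x8; 0x1 ⊕ 0x8 = 0x9.

P2 = 0x9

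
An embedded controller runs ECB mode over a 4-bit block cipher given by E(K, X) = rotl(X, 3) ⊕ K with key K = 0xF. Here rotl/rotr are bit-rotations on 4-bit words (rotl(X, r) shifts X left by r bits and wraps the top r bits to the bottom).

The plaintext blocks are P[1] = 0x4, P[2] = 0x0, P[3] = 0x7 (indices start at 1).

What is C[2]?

ECB encryption: C_i = E(K, P_i).
C[2]: E(K, 0x0) = 0xF.

C[2] = 0xF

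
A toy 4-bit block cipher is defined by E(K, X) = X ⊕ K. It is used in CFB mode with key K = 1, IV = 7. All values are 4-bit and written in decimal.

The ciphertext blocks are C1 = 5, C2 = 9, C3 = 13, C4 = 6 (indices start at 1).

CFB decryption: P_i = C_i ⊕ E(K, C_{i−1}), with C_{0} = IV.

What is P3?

P3 = 5

P3: E(K, 9) = 8; 13 ⊕ 8 = 5.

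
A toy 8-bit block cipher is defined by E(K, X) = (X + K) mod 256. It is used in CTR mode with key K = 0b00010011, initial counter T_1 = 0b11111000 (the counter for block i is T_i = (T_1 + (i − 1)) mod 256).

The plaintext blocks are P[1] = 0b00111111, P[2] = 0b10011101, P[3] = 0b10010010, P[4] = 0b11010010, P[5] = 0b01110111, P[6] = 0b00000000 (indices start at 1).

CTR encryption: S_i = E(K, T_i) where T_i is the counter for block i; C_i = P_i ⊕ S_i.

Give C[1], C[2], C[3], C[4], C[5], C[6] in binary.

C[1]: T = 0b11111000, S = E(K, T) = 0b00001011; 0b00111111 ⊕ 0b00001011 = 0b00110100.
C[2]: T = 0b11111001, S = E(K, T) = 0b00001100; 0b10011101 ⊕ 0b00001100 = 0b10010001.
C[3]: T = 0b11111010, S = E(K, T) = 0b00001101; 0b10010010 ⊕ 0b00001101 = 0b10011111.
C[4]: T = 0b11111011, S = E(K, T) = 0b00001110; 0b11010010 ⊕ 0b00001110 = 0b11011100.
C[5]: T = 0b11111100, S = E(K, T) = 0b00001111; 0b01110111 ⊕ 0b00001111 = 0b01111000.
C[6]: T = 0b11111101, S = E(K, T) = 0b00010000; 0b00000000 ⊕ 0b00010000 = 0b00010000.

C[1] = 0b00110100, C[2] = 0b10010001, C[3] = 0b10011111, C[4] = 0b11011100, C[5] = 0b01111000, C[6] = 0b00010000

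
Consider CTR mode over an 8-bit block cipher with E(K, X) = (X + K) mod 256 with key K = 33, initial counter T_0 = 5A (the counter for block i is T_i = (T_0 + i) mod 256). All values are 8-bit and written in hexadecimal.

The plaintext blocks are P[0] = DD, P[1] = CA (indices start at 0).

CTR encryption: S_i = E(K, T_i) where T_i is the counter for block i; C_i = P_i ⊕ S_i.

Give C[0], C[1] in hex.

C[0] = 50, C[1] = 44

C[0]: T = 5A, S = E(K, T) = 8D; DD ⊕ 8D = 50.
C[1]: T = 5B, S = E(K, T) = 8E; CA ⊕ 8E = 44.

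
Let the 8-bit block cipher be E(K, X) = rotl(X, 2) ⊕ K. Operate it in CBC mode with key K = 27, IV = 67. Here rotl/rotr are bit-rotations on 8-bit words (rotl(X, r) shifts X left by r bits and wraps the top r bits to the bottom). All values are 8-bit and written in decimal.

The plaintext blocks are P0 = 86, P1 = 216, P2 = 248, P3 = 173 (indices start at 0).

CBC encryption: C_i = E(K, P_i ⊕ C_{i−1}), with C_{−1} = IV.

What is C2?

C0: P0 ⊕ 67 = 21; E(K, 21) = 79.
C1: P1 ⊕ 79 = 151; E(K, 151) = 69.
C2: P2 ⊕ 69 = 189; E(K, 189) = 237.

C2 = 237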